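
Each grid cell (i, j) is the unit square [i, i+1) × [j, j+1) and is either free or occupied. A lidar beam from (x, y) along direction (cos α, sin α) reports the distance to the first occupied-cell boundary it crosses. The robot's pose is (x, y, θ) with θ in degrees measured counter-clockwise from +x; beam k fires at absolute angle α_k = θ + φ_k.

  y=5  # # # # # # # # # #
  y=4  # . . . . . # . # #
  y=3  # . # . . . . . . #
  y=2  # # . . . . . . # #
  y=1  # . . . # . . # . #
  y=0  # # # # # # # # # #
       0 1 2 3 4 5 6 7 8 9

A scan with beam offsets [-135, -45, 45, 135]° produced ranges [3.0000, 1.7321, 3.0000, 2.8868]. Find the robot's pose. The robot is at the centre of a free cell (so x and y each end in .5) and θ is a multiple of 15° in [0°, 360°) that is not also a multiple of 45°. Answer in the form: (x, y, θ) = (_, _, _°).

Candidates: 25 free-cell centres × 16 headings = 400 poses. Raycast each; keep the one whose scan matches to 4 dp.
  (7.5, 4.5, 255°): beam 1 = 0.5774 ≠ 3.0000 ✗
  (3.5, 4.5, 165°): beam 1 = 1.0000 ≠ 3.0000 ✗
  (3.5, 2.5, 330°): beam 1 = 1.5529 ≠ 3.0000 ✗
  (5.5, 2.5, 195°): beam 1 = 1.7321 ≠ 3.0000 ✗
  …
  (4.5, 3.5, 105°): r_1=3.0000, r_2=1.7321, r_3=3.0000, r_4=2.8868 — all match ✓
No second candidate reproduces the full scan.

(x, y, θ) = (4.5, 3.5, 105°)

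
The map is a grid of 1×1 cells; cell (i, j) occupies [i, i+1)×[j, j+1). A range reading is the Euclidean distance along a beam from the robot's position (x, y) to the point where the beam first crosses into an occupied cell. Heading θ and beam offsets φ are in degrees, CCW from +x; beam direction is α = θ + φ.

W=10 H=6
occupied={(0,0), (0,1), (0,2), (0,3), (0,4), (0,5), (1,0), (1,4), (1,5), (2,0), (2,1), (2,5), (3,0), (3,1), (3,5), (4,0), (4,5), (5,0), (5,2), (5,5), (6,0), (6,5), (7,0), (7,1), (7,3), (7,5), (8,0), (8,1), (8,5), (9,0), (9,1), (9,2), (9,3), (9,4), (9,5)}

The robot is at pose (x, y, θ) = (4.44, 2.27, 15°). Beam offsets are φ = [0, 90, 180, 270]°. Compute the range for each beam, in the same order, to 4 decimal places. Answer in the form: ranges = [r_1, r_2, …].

ranges = [0.5798, 2.8263, 1.0432, 1.3148]

beam 1: φ=0°, α=15°
  direction (0.9659, 0.2588); cell (4,2); t to first gridline: x 0.5798, y 2.8205 (then +1.0353 / +3.8637)
    (5,2) via x @ 0.5798  # hit
  → r_1 = 0.5798
beam 2: φ=90°, α=105°
  direction (-0.2588, 0.9659); cell (4,2); t to first gridline: x 1.7000, y 0.7558 (then +3.8637 / +1.0353)
    (4,3) via y @ 0.7558
    (3,3) via x @ 1.7000
    (3,4) via y @ 1.7910
    (3,5) via y @ 2.8263  # hit
  → r_2 = 2.8263
beam 3: φ=180°, α=195°
  direction (-0.9659, -0.2588); cell (4,2); t to first gridline: x 0.4555, y 1.0432 (then +1.0353 / +3.8637)
    (3,2) via x @ 0.4555
    (3,1) via y @ 1.0432  # hit
  → r_3 = 1.0432
beam 4: φ=270°, α=285°
  direction (0.2588, -0.9659); cell (4,2); t to first gridline: x 2.1637, y 0.2795 (then +3.8637 / +1.0353)
    (4,1) via y @ 0.2795
    (4,0) via y @ 1.3148  # hit
  → r_4 = 1.3148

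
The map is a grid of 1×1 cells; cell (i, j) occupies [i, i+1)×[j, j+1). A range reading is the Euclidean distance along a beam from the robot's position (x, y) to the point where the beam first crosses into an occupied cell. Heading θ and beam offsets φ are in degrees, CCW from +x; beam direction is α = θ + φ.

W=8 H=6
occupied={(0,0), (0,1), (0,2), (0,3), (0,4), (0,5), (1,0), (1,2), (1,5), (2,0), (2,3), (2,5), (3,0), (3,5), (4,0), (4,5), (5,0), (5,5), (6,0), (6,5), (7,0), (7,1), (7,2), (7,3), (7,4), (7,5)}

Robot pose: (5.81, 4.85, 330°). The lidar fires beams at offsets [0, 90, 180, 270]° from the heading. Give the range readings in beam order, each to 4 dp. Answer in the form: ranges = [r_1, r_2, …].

ranges = [1.3741, 0.1732, 0.3000, 4.4456]

beam 1: φ=0°, α=330°
  cosα=0.8660 sinα=-0.5000 | (5,4) | tMaxX 0.2194 tMaxY 1.7000 | tΔX 1.1547 tΔY 2.0000
    t=0.2194 [x] (6,4)
    t=1.3741 [x] (7,4) — stop
  → r_1 = 1.3741
beam 2: φ=90°, α=60°
  cosα=0.5000 sinα=0.8660 | (5,4) | tMaxX 0.3800 tMaxY 0.1732 | tΔX 2.0000 tΔY 1.1547
    t=0.1732 [y] (5,5) — stop
  → r_2 = 0.1732
beam 3: φ=180°, α=150°
  cosα=-0.8660 sinα=0.5000 | (5,4) | tMaxX 0.9353 tMaxY 0.3000 | tΔX 1.1547 tΔY 2.0000
    t=0.3000 [y] (5,5) — stop
  → r_3 = 0.3000
beam 4: φ=270°, α=240°
  cosα=-0.5000 sinα=-0.8660 | (5,4) | tMaxX 1.6200 tMaxY 0.9815 | tΔX 2.0000 tΔY 1.1547
    t=0.9815 [y] (5,3)
    t=1.6200 [x] (4,3)
    t=2.1362 [y] (4,2)
    t=3.2909 [y] (4,1)
    t=3.6200 [x] (3,1)
    t=4.4456 [y] (3,0) — stop
  → r_4 = 4.4456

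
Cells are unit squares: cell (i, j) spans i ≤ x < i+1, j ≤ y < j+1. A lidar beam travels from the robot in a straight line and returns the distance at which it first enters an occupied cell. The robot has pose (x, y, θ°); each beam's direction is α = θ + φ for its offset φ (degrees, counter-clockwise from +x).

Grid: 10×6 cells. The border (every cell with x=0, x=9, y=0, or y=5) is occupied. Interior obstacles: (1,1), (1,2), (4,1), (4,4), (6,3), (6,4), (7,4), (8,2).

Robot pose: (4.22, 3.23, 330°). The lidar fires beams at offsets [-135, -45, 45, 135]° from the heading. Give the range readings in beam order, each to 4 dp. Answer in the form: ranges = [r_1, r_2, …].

ranges = [2.2983, 1.2734, 1.8428, 0.7972]

beam 1: φ=-135°, α=195°
  dir = (cos 195°, sin 195°) = (-0.9659, -0.2588); from cell (4,3)
  next x-line at t=0.2278, next y-line at t=0.8887; Δt_x=1.0353, Δt_y=3.8637
    x: enter (3,3) at t=0.2278
    y: enter (3,2) at t=0.8887
    x: enter (2,2) at t=1.2630
    x: enter (1,2) at t=2.2983 ← occupied
  → r_1 = 2.2983
beam 2: φ=-45°, α=285°
  dir = (cos 285°, sin 285°) = (0.2588, -0.9659); from cell (4,3)
  next x-line at t=3.0137, next y-line at t=0.2381; Δt_x=3.8637, Δt_y=1.0353
    y: enter (4,2) at t=0.2381
    y: enter (4,1) at t=1.2734 ← occupied
  → r_2 = 1.2734
beam 3: φ=45°, α=15°
  dir = (cos 15°, sin 15°) = (0.9659, 0.2588); from cell (4,3)
  next x-line at t=0.8075, next y-line at t=2.9751; Δt_x=1.0353, Δt_y=3.8637
    x: enter (5,3) at t=0.8075
    x: enter (6,3) at t=1.8428 ← occupied
  → r_3 = 1.8428
beam 4: φ=135°, α=105°
  dir = (cos 105°, sin 105°) = (-0.2588, 0.9659); from cell (4,3)
  next x-line at t=0.8500, next y-line at t=0.7972; Δt_x=3.8637, Δt_y=1.0353
    y: enter (4,4) at t=0.7972 ← occupied
  → r_4 = 0.7972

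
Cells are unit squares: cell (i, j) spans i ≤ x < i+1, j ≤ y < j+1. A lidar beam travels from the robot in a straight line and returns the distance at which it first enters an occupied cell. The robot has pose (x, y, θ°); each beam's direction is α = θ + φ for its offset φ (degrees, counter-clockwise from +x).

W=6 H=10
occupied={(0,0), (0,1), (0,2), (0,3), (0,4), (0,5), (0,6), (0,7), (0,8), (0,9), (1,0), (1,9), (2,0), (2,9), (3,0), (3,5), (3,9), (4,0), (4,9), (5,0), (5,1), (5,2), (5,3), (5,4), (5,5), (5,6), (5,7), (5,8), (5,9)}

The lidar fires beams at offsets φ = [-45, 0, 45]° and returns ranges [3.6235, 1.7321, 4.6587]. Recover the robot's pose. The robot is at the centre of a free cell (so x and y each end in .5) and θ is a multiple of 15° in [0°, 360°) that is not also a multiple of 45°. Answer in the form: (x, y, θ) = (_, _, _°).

(x, y, θ) = (1.5, 4.5, 30°)

The pose lattice has 31·16 = 496 candidates. Test each by forward raycasting.
  (1.5, 1.5, 330°): beam 1 = 0.5176 ≠ 3.6235 ✗
  (3.5, 1.5, 165°): beam 1 = 5.0000 ≠ 3.6235 ✗
  (2.5, 7.5, 120°): beam 1 = 1.5529 ≠ 3.6235 ✗
  (2.5, 2.5, 330°): beam 1 = 1.5529 ≠ 3.6235 ✗
  (3.5, 7.5, 210°): beam 1 = 2.5882 ≠ 3.6235 ✗
  …
  (1.5, 4.5, 30°): r_1=3.6235, r_2=1.7321, r_3=4.6587 — all match ✓
Unique over the lattice → pose = (1.5, 4.5, 30°).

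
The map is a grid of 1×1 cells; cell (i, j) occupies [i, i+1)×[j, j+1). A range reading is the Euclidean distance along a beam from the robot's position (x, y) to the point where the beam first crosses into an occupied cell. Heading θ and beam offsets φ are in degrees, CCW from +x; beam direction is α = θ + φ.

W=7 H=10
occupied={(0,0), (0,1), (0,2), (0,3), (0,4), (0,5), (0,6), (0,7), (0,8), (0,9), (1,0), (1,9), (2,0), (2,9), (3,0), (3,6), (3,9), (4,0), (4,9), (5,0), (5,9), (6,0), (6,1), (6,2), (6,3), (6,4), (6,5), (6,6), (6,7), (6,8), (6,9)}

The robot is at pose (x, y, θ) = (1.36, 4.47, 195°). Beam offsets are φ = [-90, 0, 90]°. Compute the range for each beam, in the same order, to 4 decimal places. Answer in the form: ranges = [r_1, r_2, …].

beam 1: φ=-90°, α=105°
  cosα=-0.2588 sinα=0.9659 | (1,4) | tMaxX 1.3909 tMaxY 0.5487 | tΔX 3.8637 tΔY 1.0353
    t=0.5487 [y] (1,5)
    t=1.3909 [x] (0,5) — stop
  → r_1 = 1.3909
beam 2: φ=0°, α=195°
  cosα=-0.9659 sinα=-0.2588 | (1,4) | tMaxX 0.3727 tMaxY 1.8159 | tΔX 1.0353 tΔY 3.8637
    t=0.3727 [x] (0,4) — stop
  → r_2 = 0.3727
beam 3: φ=90°, α=285°
  cosα=0.2588 sinα=-0.9659 | (1,4) | tMaxX 2.4728 tMaxY 0.4866 | tΔX 3.8637 tΔY 1.0353
    t=0.4866 [y] (1,3)
    t=1.5219 [y] (1,2)
    t=2.4728 [x] (2,2)
    t=2.5571 [y] (2,1)
    t=3.5924 [y] (2,0) — stop
  → r_3 = 3.5924

ranges = [1.3909, 0.3727, 3.5924]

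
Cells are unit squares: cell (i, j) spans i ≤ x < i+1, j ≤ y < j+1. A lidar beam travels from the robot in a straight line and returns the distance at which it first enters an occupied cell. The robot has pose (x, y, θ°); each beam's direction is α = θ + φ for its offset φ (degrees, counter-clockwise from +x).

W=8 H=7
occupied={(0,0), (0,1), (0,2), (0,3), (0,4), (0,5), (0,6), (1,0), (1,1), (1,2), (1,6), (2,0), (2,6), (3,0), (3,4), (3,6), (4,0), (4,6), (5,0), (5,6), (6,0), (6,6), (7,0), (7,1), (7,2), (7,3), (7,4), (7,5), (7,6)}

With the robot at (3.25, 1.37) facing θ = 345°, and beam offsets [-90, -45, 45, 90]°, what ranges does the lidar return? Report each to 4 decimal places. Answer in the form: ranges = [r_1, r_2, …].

beam 1: φ=-90°, α=255°
  cosα=-0.2588 sinα=-0.9659 | (3,1) | tMaxX 0.9659 tMaxY 0.3831 | tΔX 3.8637 tΔY 1.0353
    t=0.3831 [y] (3,0) — stop
  → r_1 = 0.3831
beam 2: φ=-45°, α=300°
  cosα=0.5000 sinα=-0.8660 | (3,1) | tMaxX 1.5000 tMaxY 0.4272 | tΔX 2.0000 tΔY 1.1547
    t=0.4272 [y] (3,0) — stop
  → r_2 = 0.4272
beam 3: φ=45°, α=30°
  cosα=0.8660 sinα=0.5000 | (3,1) | tMaxX 0.8660 tMaxY 1.2600 | tΔX 1.1547 tΔY 2.0000
    t=0.8660 [x] (4,1)
    t=1.2600 [y] (4,2)
    t=2.0207 [x] (5,2)
    t=3.1754 [x] (6,2)
    t=3.2600 [y] (6,3)
    t=4.3301 [x] (7,3) — stop
  → r_3 = 4.3301
beam 4: φ=90°, α=75°
  cosα=0.2588 sinα=0.9659 | (3,1) | tMaxX 2.8978 tMaxY 0.6522 | tΔX 3.8637 tΔY 1.0353
    t=0.6522 [y] (3,2)
    t=1.6875 [y] (3,3)
    t=2.7228 [y] (3,4) — stop
  → r_4 = 2.7228

ranges = [0.3831, 0.4272, 4.3301, 2.7228]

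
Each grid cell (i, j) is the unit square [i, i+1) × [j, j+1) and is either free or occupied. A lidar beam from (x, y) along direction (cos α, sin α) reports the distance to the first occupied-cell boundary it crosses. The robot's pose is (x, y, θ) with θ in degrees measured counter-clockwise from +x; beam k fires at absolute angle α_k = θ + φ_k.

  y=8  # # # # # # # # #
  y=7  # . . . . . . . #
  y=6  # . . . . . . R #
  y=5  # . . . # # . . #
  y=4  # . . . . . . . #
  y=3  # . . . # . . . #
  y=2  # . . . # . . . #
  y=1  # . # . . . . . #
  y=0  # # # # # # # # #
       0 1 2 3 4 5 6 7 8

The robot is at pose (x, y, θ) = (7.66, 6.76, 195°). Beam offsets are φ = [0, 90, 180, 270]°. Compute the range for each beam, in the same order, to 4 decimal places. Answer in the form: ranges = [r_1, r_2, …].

ranges = [2.9364, 1.3137, 0.3520, 1.2837]

beam 1: φ=0°, α=195°
  dir = (cos 195°, sin 195°) = (-0.9659, -0.2588); from cell (7,6)
  next x-line at t=0.6833, next y-line at t=2.9364; Δt_x=1.0353, Δt_y=3.8637
    x: enter (6,6) at t=0.6833
    x: enter (5,6) at t=1.7186
    x: enter (4,6) at t=2.7538
    y: enter (4,5) at t=2.9364 ← occupied
  → r_1 = 2.9364
beam 2: φ=90°, α=285°
  dir = (cos 285°, sin 285°) = (0.2588, -0.9659); from cell (7,6)
  next x-line at t=1.3137, next y-line at t=0.7868; Δt_x=3.8637, Δt_y=1.0353
    y: enter (7,5) at t=0.7868
    x: enter (8,5) at t=1.3137 ← occupied
  → r_2 = 1.3137
beam 3: φ=180°, α=15°
  dir = (cos 15°, sin 15°) = (0.9659, 0.2588); from cell (7,6)
  next x-line at t=0.3520, next y-line at t=0.9273; Δt_x=1.0353, Δt_y=3.8637
    x: enter (8,6) at t=0.3520 ← occupied
  → r_3 = 0.3520
beam 4: φ=270°, α=105°
  dir = (cos 105°, sin 105°) = (-0.2588, 0.9659); from cell (7,6)
  next x-line at t=2.5500, next y-line at t=0.2485; Δt_x=3.8637, Δt_y=1.0353
    y: enter (7,7) at t=0.2485
    y: enter (7,8) at t=1.2837 ← occupied
  → r_4 = 1.2837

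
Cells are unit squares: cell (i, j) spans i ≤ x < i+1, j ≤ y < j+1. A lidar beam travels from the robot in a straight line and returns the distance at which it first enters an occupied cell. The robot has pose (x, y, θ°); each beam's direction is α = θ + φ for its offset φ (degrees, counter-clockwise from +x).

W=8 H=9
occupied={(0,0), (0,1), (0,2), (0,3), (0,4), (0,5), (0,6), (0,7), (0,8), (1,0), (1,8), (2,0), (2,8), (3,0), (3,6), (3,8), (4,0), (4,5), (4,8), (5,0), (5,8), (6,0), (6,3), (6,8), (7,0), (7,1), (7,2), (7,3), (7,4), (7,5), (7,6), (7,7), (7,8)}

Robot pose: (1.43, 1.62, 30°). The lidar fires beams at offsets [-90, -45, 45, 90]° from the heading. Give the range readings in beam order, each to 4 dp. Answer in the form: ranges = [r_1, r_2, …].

beam 1: φ=-90°, α=300°
  direction (0.5000, -0.8660); cell (1,1); t to first gridline: x 1.1400, y 0.7159 (then +2.0000 / +1.1547)
    (1,0) via y @ 0.7159  # hit
  → r_1 = 0.7159
beam 2: φ=-45°, α=345°
  direction (0.9659, -0.2588); cell (1,1); t to first gridline: x 0.5901, y 2.3955 (then +1.0353 / +3.8637)
    (2,1) via x @ 0.5901
    (3,1) via x @ 1.6254
    (3,0) via y @ 2.3955  # hit
  → r_2 = 2.3955
beam 3: φ=45°, α=75°
  direction (0.2588, 0.9659); cell (1,1); t to first gridline: x 2.2023, y 0.3934 (then +3.8637 / +1.0353)
    (1,2) via y @ 0.3934
    (1,3) via y @ 1.4287
    (2,3) via x @ 2.2023
    (2,4) via y @ 2.4640
    (2,5) via y @ 3.4992
    (2,6) via y @ 4.5345
    (2,7) via y @ 5.5698
    (3,7) via x @ 6.0660
    (3,8) via y @ 6.6051  # hit
  → r_3 = 6.6051
beam 4: φ=90°, α=120°
  direction (-0.5000, 0.8660); cell (1,1); t to first gridline: x 0.8600, y 0.4388 (then +2.0000 / +1.1547)
    (1,2) via y @ 0.4388
    (0,2) via x @ 0.8600  # hit
  → r_4 = 0.8600

ranges = [0.7159, 2.3955, 6.6051, 0.8600]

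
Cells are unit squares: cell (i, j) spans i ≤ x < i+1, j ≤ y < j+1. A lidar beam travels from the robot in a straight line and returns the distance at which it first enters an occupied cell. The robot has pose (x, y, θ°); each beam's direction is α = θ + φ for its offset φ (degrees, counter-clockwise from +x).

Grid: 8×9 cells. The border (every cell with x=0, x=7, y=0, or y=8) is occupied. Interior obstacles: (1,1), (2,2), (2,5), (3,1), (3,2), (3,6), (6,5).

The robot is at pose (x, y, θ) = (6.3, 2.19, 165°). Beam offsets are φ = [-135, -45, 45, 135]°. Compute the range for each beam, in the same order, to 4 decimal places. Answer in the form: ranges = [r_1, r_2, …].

ranges = [0.8083, 4.6000, 2.3800, 1.3741]

beam 1: φ=-135°, α=30°
  direction (0.8660, 0.5000); cell (6,2); t to first gridline: x 0.8083, y 1.6200 (then +1.1547 / +2.0000)
    (7,2) via x @ 0.8083  # hit
  → r_1 = 0.8083
beam 2: φ=-45°, α=120°
  direction (-0.5000, 0.8660); cell (6,2); t to first gridline: x 0.6000, y 0.9353 (then +2.0000 / +1.1547)
    (5,2) via x @ 0.6000
    (5,3) via y @ 0.9353
    (5,4) via y @ 2.0900
    (4,4) via x @ 2.6000
    (4,5) via y @ 3.2447
    (4,6) via y @ 4.3994
    (3,6) via x @ 4.6000  # hit
  → r_2 = 4.6000
beam 3: φ=45°, α=210°
  direction (-0.8660, -0.5000); cell (6,2); t to first gridline: x 0.3464, y 0.3800 (then +1.1547 / +2.0000)
    (5,2) via x @ 0.3464
    (5,1) via y @ 0.3800
    (4,1) via x @ 1.5011
    (4,0) via y @ 2.3800  # hit
  → r_3 = 2.3800
beam 4: φ=135°, α=300°
  direction (0.5000, -0.8660); cell (6,2); t to first gridline: x 1.4000, y 0.2194 (then +2.0000 / +1.1547)
    (6,1) via y @ 0.2194
    (6,0) via y @ 1.3741  # hit
  → r_4 = 1.3741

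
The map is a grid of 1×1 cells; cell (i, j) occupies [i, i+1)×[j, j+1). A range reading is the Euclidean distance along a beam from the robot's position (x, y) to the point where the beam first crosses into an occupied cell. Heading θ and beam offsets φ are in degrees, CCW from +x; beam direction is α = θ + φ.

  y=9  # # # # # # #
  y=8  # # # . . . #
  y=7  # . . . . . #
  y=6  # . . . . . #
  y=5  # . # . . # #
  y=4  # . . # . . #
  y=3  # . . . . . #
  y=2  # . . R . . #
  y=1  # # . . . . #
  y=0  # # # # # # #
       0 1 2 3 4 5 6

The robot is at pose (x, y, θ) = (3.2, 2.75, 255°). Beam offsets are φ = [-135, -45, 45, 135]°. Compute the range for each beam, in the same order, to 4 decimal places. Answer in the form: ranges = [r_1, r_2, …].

ranges = [4.4000, 1.5000, 2.0207, 3.2332]

beam 1: φ=-135°, α=120°
  cosα=-0.5000 sinα=0.8660 | (3,2) | tMaxX 0.4000 tMaxY 0.2887 | tΔX 2.0000 tΔY 1.1547
    t=0.2887 [y] (3,3)
    t=0.4000 [x] (2,3)
    t=1.4434 [y] (2,4)
    t=2.4000 [x] (1,4)
    t=2.5981 [y] (1,5)
    t=3.7528 [y] (1,6)
    t=4.4000 [x] (0,6) — stop
  → r_1 = 4.4000
beam 2: φ=-45°, α=210°
  cosα=-0.8660 sinα=-0.5000 | (3,2) | tMaxX 0.2309 tMaxY 1.5000 | tΔX 1.1547 tΔY 2.0000
    t=0.2309 [x] (2,2)
    t=1.3856 [x] (1,2)
    t=1.5000 [y] (1,1) — stop
  → r_2 = 1.5000
beam 3: φ=45°, α=300°
  cosα=0.5000 sinα=-0.8660 | (3,2) | tMaxX 1.6000 tMaxY 0.8660 | tΔX 2.0000 tΔY 1.1547
    t=0.8660 [y] (3,1)
    t=1.6000 [x] (4,1)
    t=2.0207 [y] (4,0) — stop
  → r_3 = 2.0207
beam 4: φ=135°, α=30°
  cosα=0.8660 sinα=0.5000 | (3,2) | tMaxX 0.9238 tMaxY 0.5000 | tΔX 1.1547 tΔY 2.0000
    t=0.5000 [y] (3,3)
    t=0.9238 [x] (4,3)
    t=2.0785 [x] (5,3)
    t=2.5000 [y] (5,4)
    t=3.2332 [x] (6,4) — stop
  → r_4 = 3.2332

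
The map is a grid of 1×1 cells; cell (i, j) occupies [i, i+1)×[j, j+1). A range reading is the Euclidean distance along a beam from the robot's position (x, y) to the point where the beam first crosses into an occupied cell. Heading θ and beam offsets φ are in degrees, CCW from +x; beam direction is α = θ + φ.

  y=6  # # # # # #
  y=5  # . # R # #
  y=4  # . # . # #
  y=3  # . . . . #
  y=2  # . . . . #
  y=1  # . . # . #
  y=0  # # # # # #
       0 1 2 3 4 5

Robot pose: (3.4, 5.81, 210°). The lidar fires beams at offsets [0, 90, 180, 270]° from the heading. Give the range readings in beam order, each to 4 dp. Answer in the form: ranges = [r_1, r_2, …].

beam 1: φ=0°, α=210°
  dir = (cos 210°, sin 210°) = (-0.8660, -0.5000); from cell (3,5)
  next x-line at t=0.4619, next y-line at t=1.6200; Δt_x=1.1547, Δt_y=2.0000
    x: enter (2,5) at t=0.4619 ← occupied
  → r_1 = 0.4619
beam 2: φ=90°, α=300°
  dir = (cos 300°, sin 300°) = (0.5000, -0.8660); from cell (3,5)
  next x-line at t=1.2000, next y-line at t=0.9353; Δt_x=2.0000, Δt_y=1.1547
    y: enter (3,4) at t=0.9353
    x: enter (4,4) at t=1.2000 ← occupied
  → r_2 = 1.2000
beam 3: φ=180°, α=30°
  dir = (cos 30°, sin 30°) = (0.8660, 0.5000); from cell (3,5)
  next x-line at t=0.6928, next y-line at t=0.3800; Δt_x=1.1547, Δt_y=2.0000
    y: enter (3,6) at t=0.3800 ← occupied
  → r_3 = 0.3800
beam 4: φ=270°, α=120°
  dir = (cos 120°, sin 120°) = (-0.5000, 0.8660); from cell (3,5)
  next x-line at t=0.8000, next y-line at t=0.2194; Δt_x=2.0000, Δt_y=1.1547
    y: enter (3,6) at t=0.2194 ← occupied
  → r_4 = 0.2194

ranges = [0.4619, 1.2000, 0.3800, 0.2194]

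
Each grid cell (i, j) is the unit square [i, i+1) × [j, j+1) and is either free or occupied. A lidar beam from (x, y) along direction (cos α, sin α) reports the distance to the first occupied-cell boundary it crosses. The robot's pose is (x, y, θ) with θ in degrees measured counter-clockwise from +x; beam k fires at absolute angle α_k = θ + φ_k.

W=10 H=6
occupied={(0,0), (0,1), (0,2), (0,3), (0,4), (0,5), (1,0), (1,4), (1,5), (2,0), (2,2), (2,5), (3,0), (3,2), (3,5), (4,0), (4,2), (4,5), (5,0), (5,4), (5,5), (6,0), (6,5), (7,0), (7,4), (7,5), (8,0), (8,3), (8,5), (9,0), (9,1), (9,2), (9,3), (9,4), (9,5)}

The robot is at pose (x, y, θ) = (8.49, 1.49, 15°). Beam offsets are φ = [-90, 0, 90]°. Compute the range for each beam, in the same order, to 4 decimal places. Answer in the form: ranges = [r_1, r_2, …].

beam 1: φ=-90°, α=285°
  dir = (cos 285°, sin 285°) = (0.2588, -0.9659); from cell (8,1)
  next x-line at t=1.9705, next y-line at t=0.5073; Δt_x=3.8637, Δt_y=1.0353
    y: enter (8,0) at t=0.5073 ← occupied
  → r_1 = 0.5073
beam 2: φ=0°, α=15°
  dir = (cos 15°, sin 15°) = (0.9659, 0.2588); from cell (8,1)
  next x-line at t=0.5280, next y-line at t=1.9705; Δt_x=1.0353, Δt_y=3.8637
    x: enter (9,1) at t=0.5280 ← occupied
  → r_2 = 0.5280
beam 3: φ=90°, α=105°
  dir = (cos 105°, sin 105°) = (-0.2588, 0.9659); from cell (8,1)
  next x-line at t=1.8932, next y-line at t=0.5280; Δt_x=3.8637, Δt_y=1.0353
    y: enter (8,2) at t=0.5280
    y: enter (8,3) at t=1.5633 ← occupied
  → r_3 = 1.5633

ranges = [0.5073, 0.5280, 1.5633]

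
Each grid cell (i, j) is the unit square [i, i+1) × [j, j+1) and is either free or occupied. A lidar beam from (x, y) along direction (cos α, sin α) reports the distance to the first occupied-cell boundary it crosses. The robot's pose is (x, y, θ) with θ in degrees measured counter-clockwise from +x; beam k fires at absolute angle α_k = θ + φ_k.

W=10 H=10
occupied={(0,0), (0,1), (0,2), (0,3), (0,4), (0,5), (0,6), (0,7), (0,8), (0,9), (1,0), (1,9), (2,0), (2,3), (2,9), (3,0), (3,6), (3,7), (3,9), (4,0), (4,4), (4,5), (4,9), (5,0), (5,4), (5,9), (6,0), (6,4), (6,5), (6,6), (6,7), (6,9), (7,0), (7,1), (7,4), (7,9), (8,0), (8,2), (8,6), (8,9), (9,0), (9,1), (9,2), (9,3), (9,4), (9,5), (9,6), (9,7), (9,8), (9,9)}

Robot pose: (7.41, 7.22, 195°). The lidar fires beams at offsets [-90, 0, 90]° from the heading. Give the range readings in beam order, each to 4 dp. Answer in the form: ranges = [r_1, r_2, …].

beam 1: φ=-90°, α=105°
  cosα=-0.2588 sinα=0.9659 | (7,7) | tMaxX 1.5841 tMaxY 0.8075 | tΔX 3.8637 tΔY 1.0353
    t=0.8075 [y] (7,8)
    t=1.5841 [x] (6,8)
    t=1.8428 [y] (6,9) — stop
  → r_1 = 1.8428
beam 2: φ=0°, α=195°
  cosα=-0.9659 sinα=-0.2588 | (7,7) | tMaxX 0.4245 tMaxY 0.8500 | tΔX 1.0353 tΔY 3.8637
    t=0.4245 [x] (6,7) — stop
  → r_2 = 0.4245
beam 3: φ=90°, α=285°
  cosα=0.2588 sinα=-0.9659 | (7,7) | tMaxX 2.2796 tMaxY 0.2278 | tΔX 3.8637 tΔY 1.0353
    t=0.2278 [y] (7,6)
    t=1.2630 [y] (7,5)
    t=2.2796 [x] (8,5)
    t=2.2983 [y] (8,4)
    t=3.3336 [y] (8,3)
    t=4.3689 [y] (8,2) — stop
  → r_3 = 4.3689

ranges = [1.8428, 0.4245, 4.3689]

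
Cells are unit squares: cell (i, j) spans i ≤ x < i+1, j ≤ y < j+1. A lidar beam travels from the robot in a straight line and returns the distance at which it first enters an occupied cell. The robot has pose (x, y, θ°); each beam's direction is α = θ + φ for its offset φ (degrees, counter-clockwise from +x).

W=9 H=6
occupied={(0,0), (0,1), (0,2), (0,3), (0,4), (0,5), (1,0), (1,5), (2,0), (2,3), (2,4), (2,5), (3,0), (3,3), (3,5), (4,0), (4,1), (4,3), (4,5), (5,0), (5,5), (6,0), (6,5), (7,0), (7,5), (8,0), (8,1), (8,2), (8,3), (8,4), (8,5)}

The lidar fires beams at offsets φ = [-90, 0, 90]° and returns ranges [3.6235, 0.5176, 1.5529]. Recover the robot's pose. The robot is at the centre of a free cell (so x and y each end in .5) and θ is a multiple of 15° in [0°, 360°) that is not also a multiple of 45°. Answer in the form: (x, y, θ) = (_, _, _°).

(x, y, θ) = (4.5, 4.5, 75°)

The pose lattice has 23·16 = 368 candidates. Test each by forward raycasting.
  (3.5, 2.5, 345°): beam 1 = 1.5529 ≠ 3.6235 ✗
  (6.5, 2.5, 285°): beam 1 = 1.9319 ≠ 3.6235 ✗
  (2.5, 2.5, 150°): beam 1 = 0.5774 ≠ 3.6235 ✗
  (2.5, 1.5, 195°): beam 1 = 1.5529 ≠ 3.6235 ✗
  …
  (4.5, 4.5, 75°): r_1=3.6235, r_2=0.5176, r_3=1.5529 — all match ✓
Unique over the lattice → pose = (4.5, 4.5, 75°).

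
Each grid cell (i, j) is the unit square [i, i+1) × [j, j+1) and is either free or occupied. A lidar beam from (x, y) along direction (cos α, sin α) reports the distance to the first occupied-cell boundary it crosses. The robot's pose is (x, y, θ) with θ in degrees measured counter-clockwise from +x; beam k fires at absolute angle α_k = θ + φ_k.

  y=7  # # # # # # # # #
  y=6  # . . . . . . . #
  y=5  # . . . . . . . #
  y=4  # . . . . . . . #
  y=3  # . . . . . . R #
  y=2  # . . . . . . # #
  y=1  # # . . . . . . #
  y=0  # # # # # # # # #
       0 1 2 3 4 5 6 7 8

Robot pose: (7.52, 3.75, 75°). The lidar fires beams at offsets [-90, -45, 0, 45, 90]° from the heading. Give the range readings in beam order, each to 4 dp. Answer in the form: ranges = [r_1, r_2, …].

beam 1: φ=-90°, α=345°
  dir = (cos 345°, sin 345°) = (0.9659, -0.2588); from cell (7,3)
  next x-line at t=0.4969, next y-line at t=2.8978; Δt_x=1.0353, Δt_y=3.8637
    x: enter (8,3) at t=0.4969 ← occupied
  → r_1 = 0.4969
beam 2: φ=-45°, α=30°
  dir = (cos 30°, sin 30°) = (0.8660, 0.5000); from cell (7,3)
  next x-line at t=0.5543, next y-line at t=0.5000; Δt_x=1.1547, Δt_y=2.0000
    y: enter (7,4) at t=0.5000
    x: enter (8,4) at t=0.5543 ← occupied
  → r_2 = 0.5543
beam 3: φ=0°, α=75°
  dir = (cos 75°, sin 75°) = (0.2588, 0.9659); from cell (7,3)
  next x-line at t=1.8546, next y-line at t=0.2588; Δt_x=3.8637, Δt_y=1.0353
    y: enter (7,4) at t=0.2588
    y: enter (7,5) at t=1.2941
    x: enter (8,5) at t=1.8546 ← occupied
  → r_3 = 1.8546
beam 4: φ=45°, α=120°
  dir = (cos 120°, sin 120°) = (-0.5000, 0.8660); from cell (7,3)
  next x-line at t=1.0400, next y-line at t=0.2887; Δt_x=2.0000, Δt_y=1.1547
    y: enter (7,4) at t=0.2887
    x: enter (6,4) at t=1.0400
    y: enter (6,5) at t=1.4434
    y: enter (6,6) at t=2.5981
    x: enter (5,6) at t=3.0400
    y: enter (5,7) at t=3.7528 ← occupied
  → r_4 = 3.7528
beam 5: φ=90°, α=165°
  dir = (cos 165°, sin 165°) = (-0.9659, 0.2588); from cell (7,3)
  next x-line at t=0.5383, next y-line at t=0.9659; Δt_x=1.0353, Δt_y=3.8637
    x: enter (6,3) at t=0.5383
    y: enter (6,4) at t=0.9659
    x: enter (5,4) at t=1.5736
    x: enter (4,4) at t=2.6089
    x: enter (3,4) at t=3.6442
    x: enter (2,4) at t=4.6794
    y: enter (2,5) at t=4.8296
    x: enter (1,5) at t=5.7147
    x: enter (0,5) at t=6.7500 ← occupied
  → r_5 = 6.7500

ranges = [0.4969, 0.5543, 1.8546, 3.7528, 6.7500]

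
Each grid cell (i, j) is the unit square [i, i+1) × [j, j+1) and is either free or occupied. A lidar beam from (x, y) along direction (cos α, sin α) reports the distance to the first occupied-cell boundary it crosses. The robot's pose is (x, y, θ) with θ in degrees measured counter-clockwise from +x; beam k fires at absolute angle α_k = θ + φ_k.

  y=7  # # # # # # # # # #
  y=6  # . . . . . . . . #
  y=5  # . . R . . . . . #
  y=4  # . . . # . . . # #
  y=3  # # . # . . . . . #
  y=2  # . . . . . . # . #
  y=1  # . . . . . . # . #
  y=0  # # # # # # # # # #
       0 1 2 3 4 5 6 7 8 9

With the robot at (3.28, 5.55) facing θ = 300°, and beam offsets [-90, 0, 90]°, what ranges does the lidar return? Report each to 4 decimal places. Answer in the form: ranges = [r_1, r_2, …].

ranges = [2.6327, 1.4400, 2.9000]

beam 1: φ=-90°, α=210°
  dir = (cos 210°, sin 210°) = (-0.8660, -0.5000); from cell (3,5)
  next x-line at t=0.3233, next y-line at t=1.1000; Δt_x=1.1547, Δt_y=2.0000
    x: enter (2,5) at t=0.3233
    y: enter (2,4) at t=1.1000
    x: enter (1,4) at t=1.4780
    x: enter (0,4) at t=2.6327 ← occupied
  → r_1 = 2.6327
beam 2: φ=0°, α=300°
  dir = (cos 300°, sin 300°) = (0.5000, -0.8660); from cell (3,5)
  next x-line at t=1.4400, next y-line at t=0.6351; Δt_x=2.0000, Δt_y=1.1547
    y: enter (3,4) at t=0.6351
    x: enter (4,4) at t=1.4400 ← occupied
  → r_2 = 1.4400
beam 3: φ=90°, α=30°
  dir = (cos 30°, sin 30°) = (0.8660, 0.5000); from cell (3,5)
  next x-line at t=0.8314, next y-line at t=0.9000; Δt_x=1.1547, Δt_y=2.0000
    x: enter (4,5) at t=0.8314
    y: enter (4,6) at t=0.9000
    x: enter (5,6) at t=1.9861
    y: enter (5,7) at t=2.9000 ← occupied
  → r_3 = 2.9000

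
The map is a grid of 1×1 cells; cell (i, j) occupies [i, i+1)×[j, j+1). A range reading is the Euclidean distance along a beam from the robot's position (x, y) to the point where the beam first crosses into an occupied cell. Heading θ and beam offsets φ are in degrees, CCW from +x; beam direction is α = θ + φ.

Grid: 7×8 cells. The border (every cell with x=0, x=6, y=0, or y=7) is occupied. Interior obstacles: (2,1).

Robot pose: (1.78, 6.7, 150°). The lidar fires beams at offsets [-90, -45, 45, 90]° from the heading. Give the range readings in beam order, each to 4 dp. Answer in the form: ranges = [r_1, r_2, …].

ranges = [0.3464, 0.3106, 0.8075, 1.5600]

beam 1: φ=-90°, α=60°
  d=(0.5000,0.8660)  start (1,6)  tX=0.4400 tY=0.3464  stride 1/|dx|=2.0000 1/|dy|=1.1547
    cross y-line → (1,7), t=0.3464 (wall)
  → r_1 = 0.3464
beam 2: φ=-45°, α=105°
  d=(-0.2588,0.9659)  start (1,6)  tX=3.0137 tY=0.3106  stride 1/|dx|=3.8637 1/|dy|=1.0353
    cross y-line → (1,7), t=0.3106 (wall)
  → r_2 = 0.3106
beam 3: φ=45°, α=195°
  d=(-0.9659,-0.2588)  start (1,6)  tX=0.8075 tY=2.7046  stride 1/|dx|=1.0353 1/|dy|=3.8637
    cross x-line → (0,6), t=0.8075 (wall)
  → r_3 = 0.8075
beam 4: φ=90°, α=240°
  d=(-0.5000,-0.8660)  start (1,6)  tX=1.5600 tY=0.8083  stride 1/|dx|=2.0000 1/|dy|=1.1547
    cross y-line → (1,5), t=0.8083
    cross x-line → (0,5), t=1.5600 (wall)
  → r_4 = 1.5600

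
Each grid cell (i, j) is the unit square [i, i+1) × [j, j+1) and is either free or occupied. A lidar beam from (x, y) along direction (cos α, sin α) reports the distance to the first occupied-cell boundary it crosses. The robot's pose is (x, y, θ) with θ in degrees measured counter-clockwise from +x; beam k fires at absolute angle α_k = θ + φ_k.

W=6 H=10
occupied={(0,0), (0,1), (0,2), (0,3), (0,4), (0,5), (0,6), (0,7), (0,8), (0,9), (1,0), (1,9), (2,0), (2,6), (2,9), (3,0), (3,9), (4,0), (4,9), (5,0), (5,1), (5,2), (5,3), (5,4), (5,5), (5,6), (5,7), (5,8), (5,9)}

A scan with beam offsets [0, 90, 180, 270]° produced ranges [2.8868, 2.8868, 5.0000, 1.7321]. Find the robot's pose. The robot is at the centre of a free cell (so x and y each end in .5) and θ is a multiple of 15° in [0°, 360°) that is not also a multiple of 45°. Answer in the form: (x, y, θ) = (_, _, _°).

Candidates: 31 free-cell centres × 16 headings = 496 poses. Raycast each; keep the one whose scan matches to 4 dp.
  (2.5, 8.5, 195°): beam 1 = 1.5529 ≠ 2.8868 ✗
  (3.5, 2.5, 255°): beam 1 = 1.5529 ≠ 2.8868 ✗
  (2.5, 4.5, 210°): beam 1 = 1.7321 ≠ 2.8868 ✗
  (1.5, 7.5, 210°): beam 1 = 0.5774 ≠ 2.8868 ✗
  …
  (2.5, 3.5, 240°): r_1=2.8868, r_2=2.8868, r_3=5.0000, r_4=1.7321 — all match ✓
No second candidate reproduces the full scan.

(x, y, θ) = (2.5, 3.5, 240°)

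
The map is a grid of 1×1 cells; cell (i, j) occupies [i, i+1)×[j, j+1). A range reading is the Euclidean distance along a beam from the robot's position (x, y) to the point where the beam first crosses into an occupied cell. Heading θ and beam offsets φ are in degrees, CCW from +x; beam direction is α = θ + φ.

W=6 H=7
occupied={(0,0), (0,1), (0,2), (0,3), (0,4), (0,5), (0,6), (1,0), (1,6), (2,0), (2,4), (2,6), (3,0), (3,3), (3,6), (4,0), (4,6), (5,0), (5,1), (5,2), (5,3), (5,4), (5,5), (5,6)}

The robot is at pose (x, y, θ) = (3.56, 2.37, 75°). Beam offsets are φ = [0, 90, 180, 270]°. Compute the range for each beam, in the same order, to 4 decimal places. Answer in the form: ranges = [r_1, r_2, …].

beam 1: φ=0°, α=75°
  direction (0.2588, 0.9659); cell (3,2); t to first gridline: x 1.7000, y 0.6522 (then +3.8637 / +1.0353)
    (3,3) via y @ 0.6522  # hit
  → r_1 = 0.6522
beam 2: φ=90°, α=165°
  direction (-0.9659, 0.2588); cell (3,2); t to first gridline: x 0.5798, y 2.4341 (then +1.0353 / +3.8637)
    (2,2) via x @ 0.5798
    (1,2) via x @ 1.6150
    (1,3) via y @ 2.4341
    (0,3) via x @ 2.6503  # hit
  → r_2 = 2.6503
beam 3: φ=180°, α=255°
  direction (-0.2588, -0.9659); cell (3,2); t to first gridline: x 2.1637, y 0.3831 (then +3.8637 / +1.0353)
    (3,1) via y @ 0.3831
    (3,0) via y @ 1.4183  # hit
  → r_3 = 1.4183
beam 4: φ=270°, α=345°
  direction (0.9659, -0.2588); cell (3,2); t to first gridline: x 0.4555, y 1.4296 (then +1.0353 / +3.8637)
    (4,2) via x @ 0.4555
    (4,1) via y @ 1.4296
    (5,1) via x @ 1.4908  # hit
  → r_4 = 1.4908

ranges = [0.6522, 2.6503, 1.4183, 1.4908]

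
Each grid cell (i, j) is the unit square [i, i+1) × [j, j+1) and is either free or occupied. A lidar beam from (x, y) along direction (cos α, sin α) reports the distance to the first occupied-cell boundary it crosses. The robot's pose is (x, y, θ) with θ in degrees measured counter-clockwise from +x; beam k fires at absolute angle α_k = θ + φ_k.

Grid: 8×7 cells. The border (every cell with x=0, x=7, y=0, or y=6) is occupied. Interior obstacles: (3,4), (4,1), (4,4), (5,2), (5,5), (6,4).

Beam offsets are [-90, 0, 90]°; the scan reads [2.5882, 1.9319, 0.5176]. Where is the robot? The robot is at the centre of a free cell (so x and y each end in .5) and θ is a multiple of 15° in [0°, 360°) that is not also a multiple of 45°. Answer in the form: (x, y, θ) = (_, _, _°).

Candidates: 24 free-cell centres × 16 headings = 384 poses. Raycast each; keep the one whose scan matches to 4 dp.
  (5.5, 1.5, 165°): beam 1 = 0.5176 ≠ 2.5882 ✗
  (2.5, 2.5, 30°): beam 1 = 1.7321 ≠ 2.5882 ✗
  (1.5, 4.5, 330°): beam 1 = 1.0000 ≠ 2.5882 ✗
  …
  (3.5, 3.5, 345°): r_1=2.5882, r_2=1.9319, r_3=0.5176 — all match ✓
Only this pose fits every beam.

(x, y, θ) = (3.5, 3.5, 345°)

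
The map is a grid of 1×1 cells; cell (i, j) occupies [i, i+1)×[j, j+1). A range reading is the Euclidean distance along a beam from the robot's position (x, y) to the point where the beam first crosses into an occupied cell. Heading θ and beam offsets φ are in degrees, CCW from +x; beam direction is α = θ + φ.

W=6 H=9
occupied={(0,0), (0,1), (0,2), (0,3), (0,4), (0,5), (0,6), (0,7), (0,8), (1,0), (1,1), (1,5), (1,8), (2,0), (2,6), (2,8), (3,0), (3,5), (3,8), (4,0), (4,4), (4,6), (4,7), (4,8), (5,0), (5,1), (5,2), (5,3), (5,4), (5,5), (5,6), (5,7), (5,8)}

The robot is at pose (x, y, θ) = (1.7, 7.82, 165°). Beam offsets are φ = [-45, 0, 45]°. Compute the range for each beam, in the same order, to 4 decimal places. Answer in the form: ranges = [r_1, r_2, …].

beam 1: φ=-45°, α=120°
  cosα=-0.5000 sinα=0.8660 | (1,7) | tMaxX 1.4000 tMaxY 0.2078 | tΔX 2.0000 tΔY 1.1547
    t=0.2078 [y] (1,8) — stop
  → r_1 = 0.2078
beam 2: φ=0°, α=165°
  cosα=-0.9659 sinα=0.2588 | (1,7) | tMaxX 0.7247 tMaxY 0.6955 | tΔX 1.0353 tΔY 3.8637
    t=0.6955 [y] (1,8) — stop
  → r_2 = 0.6955
beam 3: φ=45°, α=210°
  cosα=-0.8660 sinα=-0.5000 | (1,7) | tMaxX 0.8083 tMaxY 1.6400 | tΔX 1.1547 tΔY 2.0000
    t=0.8083 [x] (0,7) — stop
  → r_3 = 0.8083

ranges = [0.2078, 0.6955, 0.8083]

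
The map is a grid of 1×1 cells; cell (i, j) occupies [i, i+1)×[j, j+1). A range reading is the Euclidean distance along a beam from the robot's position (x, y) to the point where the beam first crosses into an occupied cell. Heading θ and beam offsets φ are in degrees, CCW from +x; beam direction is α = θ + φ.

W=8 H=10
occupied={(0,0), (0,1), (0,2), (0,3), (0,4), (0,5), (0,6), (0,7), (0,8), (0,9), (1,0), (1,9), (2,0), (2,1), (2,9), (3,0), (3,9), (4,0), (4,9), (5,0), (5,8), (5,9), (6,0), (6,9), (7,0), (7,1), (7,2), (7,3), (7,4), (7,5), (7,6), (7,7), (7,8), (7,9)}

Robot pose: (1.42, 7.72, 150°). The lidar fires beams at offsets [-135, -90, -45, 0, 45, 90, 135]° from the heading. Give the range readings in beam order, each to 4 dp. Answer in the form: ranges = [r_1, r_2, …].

ranges = [3.7063, 1.4780, 1.3252, 0.4850, 0.4348, 0.8400, 5.9218]

beam 1: φ=-135°, α=15°
  dir = (cos 15°, sin 15°) = (0.9659, 0.2588); from cell (1,7)
  next x-line at t=0.6005, next y-line at t=1.0818; Δt_x=1.0353, Δt_y=3.8637
    x: enter (2,7) at t=0.6005
    y: enter (2,8) at t=1.0818
    x: enter (3,8) at t=1.6357
    x: enter (4,8) at t=2.6710
    x: enter (5,8) at t=3.7063 ← occupied
  → r_1 = 3.7063
beam 2: φ=-90°, α=60°
  dir = (cos 60°, sin 60°) = (0.5000, 0.8660); from cell (1,7)
  next x-line at t=1.1600, next y-line at t=0.3233; Δt_x=2.0000, Δt_y=1.1547
    y: enter (1,8) at t=0.3233
    x: enter (2,8) at t=1.1600
    y: enter (2,9) at t=1.4780 ← occupied
  → r_2 = 1.4780
beam 3: φ=-45°, α=105°
  dir = (cos 105°, sin 105°) = (-0.2588, 0.9659); from cell (1,7)
  next x-line at t=1.6228, next y-line at t=0.2899; Δt_x=3.8637, Δt_y=1.0353
    y: enter (1,8) at t=0.2899
    y: enter (1,9) at t=1.3252 ← occupied
  → r_3 = 1.3252
beam 4: φ=0°, α=150°
  dir = (cos 150°, sin 150°) = (-0.8660, 0.5000); from cell (1,7)
  next x-line at t=0.4850, next y-line at t=0.5600; Δt_x=1.1547, Δt_y=2.0000
    x: enter (0,7) at t=0.4850 ← occupied
  → r_4 = 0.4850
beam 5: φ=45°, α=195°
  dir = (cos 195°, sin 195°) = (-0.9659, -0.2588); from cell (1,7)
  next x-line at t=0.4348, next y-line at t=2.7819; Δt_x=1.0353, Δt_y=3.8637
    x: enter (0,7) at t=0.4348 ← occupied
  → r_5 = 0.4348
beam 6: φ=90°, α=240°
  dir = (cos 240°, sin 240°) = (-0.5000, -0.8660); from cell (1,7)
  next x-line at t=0.8400, next y-line at t=0.8314; Δt_x=2.0000, Δt_y=1.1547
    y: enter (1,6) at t=0.8314
    x: enter (0,6) at t=0.8400 ← occupied
  → r_6 = 0.8400
beam 7: φ=135°, α=285°
  dir = (cos 285°, sin 285°) = (0.2588, -0.9659); from cell (1,7)
  next x-line at t=2.2409, next y-line at t=0.7454; Δt_x=3.8637, Δt_y=1.0353
    y: enter (1,6) at t=0.7454
    y: enter (1,5) at t=1.7807
    x: enter (2,5) at t=2.2409
    y: enter (2,4) at t=2.8160
    y: enter (2,3) at t=3.8512
    y: enter (2,2) at t=4.8865
    y: enter (2,1) at t=5.9218 ← occupied
  → r_7 = 5.9218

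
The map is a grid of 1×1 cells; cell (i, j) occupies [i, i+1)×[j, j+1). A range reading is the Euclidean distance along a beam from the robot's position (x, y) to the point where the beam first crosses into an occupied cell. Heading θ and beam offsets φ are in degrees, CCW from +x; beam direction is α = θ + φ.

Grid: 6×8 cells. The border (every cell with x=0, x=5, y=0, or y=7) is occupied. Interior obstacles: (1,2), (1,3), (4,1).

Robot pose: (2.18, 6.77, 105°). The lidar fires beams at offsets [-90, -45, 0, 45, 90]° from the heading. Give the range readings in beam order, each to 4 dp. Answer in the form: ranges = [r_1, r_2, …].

ranges = [0.8887, 0.2656, 0.2381, 0.4600, 1.2216]

beam 1: φ=-90°, α=15°
  cosα=0.9659 sinα=0.2588 | (2,6) | tMaxX 0.8489 tMaxY 0.8887 | tΔX 1.0353 tΔY 3.8637
    t=0.8489 [x] (3,6)
    t=0.8887 [y] (3,7) — stop
  → r_1 = 0.8887
beam 2: φ=-45°, α=60°
  cosα=0.5000 sinα=0.8660 | (2,6) | tMaxX 1.6400 tMaxY 0.2656 | tΔX 2.0000 tΔY 1.1547
    t=0.2656 [y] (2,7) — stop
  → r_2 = 0.2656
beam 3: φ=0°, α=105°
  cosα=-0.2588 sinα=0.9659 | (2,6) | tMaxX 0.6955 tMaxY 0.2381 | tΔX 3.8637 tΔY 1.0353
    t=0.2381 [y] (2,7) — stop
  → r_3 = 0.2381
beam 4: φ=45°, α=150°
  cosα=-0.8660 sinα=0.5000 | (2,6) | tMaxX 0.2078 tMaxY 0.4600 | tΔX 1.1547 tΔY 2.0000
    t=0.2078 [x] (1,6)
    t=0.4600 [y] (1,7) — stop
  → r_4 = 0.4600
beam 5: φ=90°, α=195°
  cosα=-0.9659 sinα=-0.2588 | (2,6) | tMaxX 0.1863 tMaxY 2.9751 | tΔX 1.0353 tΔY 3.8637
    t=0.1863 [x] (1,6)
    t=1.2216 [x] (0,6) — stop
  → r_5 = 1.2216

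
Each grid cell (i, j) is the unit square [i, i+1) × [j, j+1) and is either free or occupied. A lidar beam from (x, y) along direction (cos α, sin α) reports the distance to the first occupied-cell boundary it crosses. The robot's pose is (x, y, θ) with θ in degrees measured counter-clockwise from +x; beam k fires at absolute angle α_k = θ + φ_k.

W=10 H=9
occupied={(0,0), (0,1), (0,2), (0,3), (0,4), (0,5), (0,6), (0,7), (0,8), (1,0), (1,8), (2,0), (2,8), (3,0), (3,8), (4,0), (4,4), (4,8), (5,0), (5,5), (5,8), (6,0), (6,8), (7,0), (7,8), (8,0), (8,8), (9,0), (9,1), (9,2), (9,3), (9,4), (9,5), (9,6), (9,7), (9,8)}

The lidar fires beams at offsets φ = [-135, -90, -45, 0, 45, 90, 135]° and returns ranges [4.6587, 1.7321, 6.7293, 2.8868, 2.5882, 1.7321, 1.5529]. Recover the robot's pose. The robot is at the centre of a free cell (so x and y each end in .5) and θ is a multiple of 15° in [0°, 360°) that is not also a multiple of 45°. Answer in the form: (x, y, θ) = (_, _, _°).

Candidates: 54 free-cell centres × 16 headings = 864 poses. Raycast each; keep the one whose scan matches to 4 dp.
  (7.5, 2.5, 15°): beam 1 = 1.7321 ≠ 4.6587 ✗
  (2.5, 5.5, 120°): beam 1 = 1.9319 ≠ 4.6587 ✗
  (7.5, 2.5, 120°): beam 1 = 1.5529 ≠ 4.6587 ✗
  (7.5, 7.5, 345°): beam 1 = 7.5056 ≠ 4.6587 ✗
  (6.5, 7.5, 240°): beam 1 = 0.5176 ≠ 4.6587 ✗
  …
  (2.5, 5.5, 60°): r_1=4.6587, r_2=1.7321, r_3=6.7293, r_4=2.8868, r_5=2.5882, r_6=1.7321, r_7=1.5529 — all match ✓
Only this pose fits every beam.

(x, y, θ) = (2.5, 5.5, 60°)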